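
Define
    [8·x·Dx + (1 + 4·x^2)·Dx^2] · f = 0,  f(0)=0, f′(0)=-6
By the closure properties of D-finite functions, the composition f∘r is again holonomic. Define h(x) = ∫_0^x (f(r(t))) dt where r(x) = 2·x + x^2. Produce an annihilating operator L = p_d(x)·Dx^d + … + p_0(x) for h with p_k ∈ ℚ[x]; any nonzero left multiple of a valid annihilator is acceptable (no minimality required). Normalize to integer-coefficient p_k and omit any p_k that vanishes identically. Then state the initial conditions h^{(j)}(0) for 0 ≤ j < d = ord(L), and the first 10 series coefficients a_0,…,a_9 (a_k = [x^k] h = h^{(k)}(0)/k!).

L = (-1 + 32·x + 64·x^2 + 48·x^3 + 12·x^4)·Dx^2 + (1 + x + 16·x^2 + 32·x^3 + 20·x^4 + 4·x^5)·Dx^3  (order 3).
h: a_k = 0, 0, -6, -2, 16, 96/5, -472/5, -1528/7, 4800/7, 7936/3, …
ICs: h(0) = 0, h′(0) = 0, h′′(0) = -12.

f: a_k = 0, -6, 0, 8, 0, -96/5, 0, 384/7, 0, -512/3, …
L₀ from L_f via x↦r, Dx↦r'^{-1}Dx.
h=∫₀ˣh₀: take L = L₀·Dx.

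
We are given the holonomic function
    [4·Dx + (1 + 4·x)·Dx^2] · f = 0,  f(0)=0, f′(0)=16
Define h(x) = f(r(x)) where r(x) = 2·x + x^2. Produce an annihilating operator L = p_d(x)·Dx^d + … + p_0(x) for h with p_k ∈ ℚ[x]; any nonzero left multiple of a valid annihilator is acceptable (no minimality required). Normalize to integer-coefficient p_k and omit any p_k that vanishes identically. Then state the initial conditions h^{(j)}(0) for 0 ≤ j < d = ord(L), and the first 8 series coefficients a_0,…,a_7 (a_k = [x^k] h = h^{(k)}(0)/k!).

f: a_k = 0, 16, -32, 256/3, -256, 4096/5, -8192/3, 65536/7, …
Substitute x→r, Dx→(1/r')Dx; clear ⇒ L₀.
L = (7 + 8·x + 4·x^2)·Dx + (1 + 9·x + 12·x^2 + 4·x^3)·Dx^2  (order 2).
h: a_k = 0, 32, -112, 1664/3, -3104, 92672/5, -345856/3, 5163008/7, …
ICs: h(0) = 0, h′(0) = 32.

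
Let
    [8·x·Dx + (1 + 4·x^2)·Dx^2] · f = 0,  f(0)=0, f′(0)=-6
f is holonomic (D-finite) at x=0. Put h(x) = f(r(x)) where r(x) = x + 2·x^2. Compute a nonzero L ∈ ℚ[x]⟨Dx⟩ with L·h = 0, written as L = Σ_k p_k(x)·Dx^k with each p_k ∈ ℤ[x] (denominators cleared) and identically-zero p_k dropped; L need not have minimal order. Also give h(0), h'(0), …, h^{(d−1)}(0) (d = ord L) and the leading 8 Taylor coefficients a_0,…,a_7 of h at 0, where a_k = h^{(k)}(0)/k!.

f: a_k = 0, -6, 0, 8, 0, -96/5, 0, 384/7, …
L₀ from L_f via x↦r, Dx↦r'^{-1}Dx.
L = (-4 + 8·x + 64·x^2 + 192·x^3 + 192·x^4)·Dx + (1 + 4·x + 4·x^2 + 32·x^3 + 80·x^4 + 64·x^5)·Dx^2  (order 2).
h: a_k = 0, -6, -12, 8, 48, 384/5, -128, -4992/7, …
ICs: h(0) = 0, h′(0) = -6.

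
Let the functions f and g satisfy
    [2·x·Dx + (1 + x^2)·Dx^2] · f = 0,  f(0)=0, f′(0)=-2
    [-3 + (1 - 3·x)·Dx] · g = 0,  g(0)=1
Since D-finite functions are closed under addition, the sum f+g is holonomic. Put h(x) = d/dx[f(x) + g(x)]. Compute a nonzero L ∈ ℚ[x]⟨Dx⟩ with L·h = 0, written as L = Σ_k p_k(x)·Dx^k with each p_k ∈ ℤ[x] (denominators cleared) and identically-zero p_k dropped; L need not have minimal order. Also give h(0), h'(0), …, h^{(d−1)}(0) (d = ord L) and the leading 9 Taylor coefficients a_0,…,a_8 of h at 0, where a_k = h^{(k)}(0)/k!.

L = (6 - 72·x - 18·x^2) + (-28 + 6·x - 60·x^2 - 18·x^3)·Dx + (3 - 8·x - 8·x^3 - 3·x^4)·Dx^2  (order 2).
h: a_k = 1, 18, 83, 324, 1213, 4374, 15311, 52488, 177145, …
ICs: h(0) = 1, h′(0) = 18.

f: a_k = 0, -2, 0, 2/3, 0, -2/5, 0, 2/7, 0, …
g: a_k = 1, 3, 9, 27, 81, 243, 729, 2187, 6561, …
L₀ := lclm(L_f,L_g); ord L₀ ≤ 2+1.
h₀' ⇒ L via d/dx closure of L₀.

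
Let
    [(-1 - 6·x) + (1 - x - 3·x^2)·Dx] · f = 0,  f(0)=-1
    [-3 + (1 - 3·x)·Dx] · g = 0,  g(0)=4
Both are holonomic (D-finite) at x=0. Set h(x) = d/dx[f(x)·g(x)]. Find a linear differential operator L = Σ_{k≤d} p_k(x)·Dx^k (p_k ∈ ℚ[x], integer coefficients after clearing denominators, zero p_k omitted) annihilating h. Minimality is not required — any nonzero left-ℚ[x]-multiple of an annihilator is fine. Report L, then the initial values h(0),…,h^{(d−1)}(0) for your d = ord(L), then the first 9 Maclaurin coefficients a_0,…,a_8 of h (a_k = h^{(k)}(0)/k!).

f: a_k = -1, -1, -4, -7, -19, -40, -97, -217, -508, …
g: a_k = 4, 12, 36, 108, 324, 972, 2916, 8748, 26244, …
Product ⇒ symmetric product L₀, ord ≤ 1.
Derive L from L₀ (diff closure).
L = (32 - 54·x - 216·x^2 + 972·x^4) + (-4 + 16·x + 27·x^2 - 144·x^3 + 243·x^5)·Dx  (order 1).
h: a_k = -16, -128, -660, -2944, -11840, -44952, -163408, -576512, -1987452, …
ICs: h(0) = -16.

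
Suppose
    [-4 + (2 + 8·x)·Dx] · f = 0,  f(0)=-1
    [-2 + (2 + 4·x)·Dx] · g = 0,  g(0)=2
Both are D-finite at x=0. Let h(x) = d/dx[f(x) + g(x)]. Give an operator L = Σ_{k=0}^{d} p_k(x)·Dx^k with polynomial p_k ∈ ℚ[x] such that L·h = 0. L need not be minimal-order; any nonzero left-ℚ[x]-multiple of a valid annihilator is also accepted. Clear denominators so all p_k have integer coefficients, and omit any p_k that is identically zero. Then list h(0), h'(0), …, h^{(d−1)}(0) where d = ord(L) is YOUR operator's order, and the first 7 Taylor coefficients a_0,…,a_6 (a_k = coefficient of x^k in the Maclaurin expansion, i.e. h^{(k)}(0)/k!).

L = -6 + (-9 - 24·x)·Dx + (-1 - 6·x - 8·x^2)·Dx^2  (order 2).
h: a_k = 0, 2, -9, 35, -525/4, 1953/4, -14553/8, …
ICs: h(0) = 0, h′(0) = 2.

f: a_k = -1, -2, 2, -4, 10, -28, 84, …
g: a_k = 2, 2, -1, 1, -5/4, 7/4, -21/8, …
Sum ⇒ L₀ = lclm(L_f,L_g) in ℚ(x)⟨Dx⟩.
h₀' ⇒ L via d/dx closure of L₀.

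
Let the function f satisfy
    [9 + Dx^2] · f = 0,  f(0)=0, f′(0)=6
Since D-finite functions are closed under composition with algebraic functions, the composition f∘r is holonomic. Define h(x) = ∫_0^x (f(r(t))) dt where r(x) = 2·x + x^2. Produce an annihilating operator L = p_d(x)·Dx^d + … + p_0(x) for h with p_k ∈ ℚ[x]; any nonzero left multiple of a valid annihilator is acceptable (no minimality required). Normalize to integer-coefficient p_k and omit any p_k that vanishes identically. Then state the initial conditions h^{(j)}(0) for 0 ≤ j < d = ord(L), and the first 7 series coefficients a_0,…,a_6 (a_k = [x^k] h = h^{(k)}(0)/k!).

L = (36 + 108·x + 108·x^2 + 36·x^3)·Dx - Dx^2 + (1 + x)·Dx^3  (order 3).
h: a_k = 0, 0, 6, 2, -18, -108/5, 63/5, …
ICs: h(0) = 0, h′(0) = 0, h′′(0) = 12.

f: a_k = 0, 6, 0, -9, 0, 81/20, 0, …
L₀ from L_f via x↦r, Dx↦r'^{-1}Dx.
Integrate: L := L₀·Dx.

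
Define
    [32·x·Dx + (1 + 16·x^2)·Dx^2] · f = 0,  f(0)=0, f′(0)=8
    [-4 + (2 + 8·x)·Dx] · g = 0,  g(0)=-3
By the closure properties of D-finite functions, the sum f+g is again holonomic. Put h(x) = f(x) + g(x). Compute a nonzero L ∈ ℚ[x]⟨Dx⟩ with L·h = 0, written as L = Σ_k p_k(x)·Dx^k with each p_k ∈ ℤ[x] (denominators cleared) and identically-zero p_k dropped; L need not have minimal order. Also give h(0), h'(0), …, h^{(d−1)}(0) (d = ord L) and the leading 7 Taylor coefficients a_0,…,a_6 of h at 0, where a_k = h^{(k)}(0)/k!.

L = (-32 - 320·x + 1536·x^2 + 3072·x^3)·Dx + (-22 - 128·x + 320·x^2 + 6144·x^3 + 10752·x^4)·Dx^2 + (-1 + 12·x + 96·x^2 + 384·x^3 + 1792·x^4 + 3072·x^5)·Dx^3  (order 3).
h: a_k = -3, 2, 6, -164/3, 30, 1628/5, 252, …
ICs: h(0) = -3, h′(0) = 2, h′′(0) = 12.

f: a_k = 0, 8, 0, -128/3, 0, 2048/5, 0, …
g: a_k = -3, -6, 6, -12, 30, -84, 252, …
Sum ⇒ L₀ = lclm(L_f,L_g) in ℚ(x)⟨Dx⟩.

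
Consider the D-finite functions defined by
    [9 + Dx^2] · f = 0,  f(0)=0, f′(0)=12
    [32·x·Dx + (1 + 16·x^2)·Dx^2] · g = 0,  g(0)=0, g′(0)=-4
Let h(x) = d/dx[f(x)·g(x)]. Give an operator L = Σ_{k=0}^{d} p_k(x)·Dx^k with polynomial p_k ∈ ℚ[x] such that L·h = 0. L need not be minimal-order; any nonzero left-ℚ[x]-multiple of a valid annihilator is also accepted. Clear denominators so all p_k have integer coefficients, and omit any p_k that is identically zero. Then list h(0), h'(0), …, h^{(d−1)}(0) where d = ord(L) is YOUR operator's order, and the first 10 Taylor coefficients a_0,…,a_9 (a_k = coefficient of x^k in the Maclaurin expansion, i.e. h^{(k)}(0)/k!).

L = (2922993 + 113986656·x^2 + 3239661312·x^4 + 5952061440·x^6 + 4156489728·x^8 - 7644119040·x^10 + 110075314176·x^12) + (1760832·x + 128480256·x^3 + 1888911360·x^5 + 5308416000·x^7 + 15288238080·x^9 + 48922361856·x^11)·Dx + (341202 + 13887168·x^2 + 389230080·x^4 + 940474368·x^6 + 1603141632·x^8 + 3737124864·x^10 + 24461180928·x^12)·Dx^2 + (195648·x + 14275584·x^3 + 209879040·x^5 + 589824000·x^7 + 1698693120·x^9 + 5435817984·x^11)·Dx^3 + (1825 + 135776·x^2 + 3251968·x^4 + 31014912·x^6 + 126812160·x^8 + 509607936·x^10 + 1358954496·x^12)·Dx^4  (order 4).
h: a_k = 0, -96, 0, 1312, 0, -17244, 0, 255624, 0, -1652080061/420, …
ICs: h(0) = 0, h′(0) = -96, h′′(0) = 0, h′′′(0) = 7872.

f: a_k = 0, 12, 0, -18, 0, 81/10, 0, -243/140, 0, 243/1120, …
g: a_k = 0, -4, 0, 64/3, 0, -1024/5, 0, 16384/7, 0, -262144/9, …
h₀=f·g: eliminate ⇒ L₀, order ≤ 2·2.
Differentiate: ansatz ord ≤ ord L₀ ⇒ L.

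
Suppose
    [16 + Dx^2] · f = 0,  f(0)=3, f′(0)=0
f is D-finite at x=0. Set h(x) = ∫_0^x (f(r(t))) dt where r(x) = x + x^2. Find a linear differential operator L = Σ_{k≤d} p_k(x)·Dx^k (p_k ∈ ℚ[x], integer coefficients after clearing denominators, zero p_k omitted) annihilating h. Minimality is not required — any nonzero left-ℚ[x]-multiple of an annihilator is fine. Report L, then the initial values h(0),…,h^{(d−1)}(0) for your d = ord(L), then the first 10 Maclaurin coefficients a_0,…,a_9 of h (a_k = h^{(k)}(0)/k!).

L = (16 + 96·x + 192·x^2 + 128·x^3)·Dx - 2·Dx^2 + (1 + 2·x)·Dx^3  (order 3).
h: a_k = 0, 3, 0, -8, -12, 8/5, 64/3, 2624/105, 16/5, -23008/945, …
ICs: h(0) = 0, h′(0) = 3, h′′(0) = 0.

f: a_k = 3, 0, -24, 0, 32, 0, -256/15, 0, 512/105, 0, …
Substitute x→r, Dx→(1/r')Dx; clear ⇒ L₀.
∫: right-multiply L₀ by Dx.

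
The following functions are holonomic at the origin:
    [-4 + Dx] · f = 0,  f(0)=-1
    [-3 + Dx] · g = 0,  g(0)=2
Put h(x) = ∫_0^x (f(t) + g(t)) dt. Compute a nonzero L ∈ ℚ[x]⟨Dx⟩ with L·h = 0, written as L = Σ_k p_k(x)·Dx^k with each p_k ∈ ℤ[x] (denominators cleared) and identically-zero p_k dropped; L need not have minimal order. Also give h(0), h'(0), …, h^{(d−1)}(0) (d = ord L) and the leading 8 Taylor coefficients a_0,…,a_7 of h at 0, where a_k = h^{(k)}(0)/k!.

L = 12·Dx - 7·Dx^2 + Dx^3  (order 3).
h: a_k = 0, 1, 1, 1/3, -5/12, -47/60, -269/360, -1319/2520, …
ICs: h(0) = 0, h′(0) = 1, h′′(0) = 2.

f: a_k = -1, -4, -8, -32/3, -32/3, -128/15, -256/45, -1024/315, …
g: a_k = 2, 6, 9, 9, 27/4, 81/20, 81/40, 243/280, …
f+g: L₀ = lclm(L_f,L_g), ord ≤ 1+1.
Integrate: L := L₀·Dx.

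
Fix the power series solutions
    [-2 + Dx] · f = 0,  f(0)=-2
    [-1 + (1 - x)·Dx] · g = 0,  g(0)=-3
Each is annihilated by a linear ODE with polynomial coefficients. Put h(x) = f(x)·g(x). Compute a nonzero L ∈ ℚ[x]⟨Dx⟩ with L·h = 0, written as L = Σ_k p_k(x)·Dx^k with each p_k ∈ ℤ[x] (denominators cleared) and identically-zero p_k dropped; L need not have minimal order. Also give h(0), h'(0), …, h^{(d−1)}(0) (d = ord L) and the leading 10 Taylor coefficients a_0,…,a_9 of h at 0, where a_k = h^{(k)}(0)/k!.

f: a_k = -2, -4, -4, -8/3, -4/3, -8/15, -8/45, -16/315, -4/315, -8/2835, …
g: a_k = -3, -3, -3, -3, -3, -3, -3, -3, -3, -3, …
f·g: L₀ = L_f ⊗_s L_g, ord ≤ 1·1.
L = (3 - 2·x) + (-1 + x)·Dx  (order 1).
h: a_k = 6, 18, 30, 38, 42, 218/5, 662/15, 310/7, 4654/105, 41894/945, …
ICs: h(0) = 6.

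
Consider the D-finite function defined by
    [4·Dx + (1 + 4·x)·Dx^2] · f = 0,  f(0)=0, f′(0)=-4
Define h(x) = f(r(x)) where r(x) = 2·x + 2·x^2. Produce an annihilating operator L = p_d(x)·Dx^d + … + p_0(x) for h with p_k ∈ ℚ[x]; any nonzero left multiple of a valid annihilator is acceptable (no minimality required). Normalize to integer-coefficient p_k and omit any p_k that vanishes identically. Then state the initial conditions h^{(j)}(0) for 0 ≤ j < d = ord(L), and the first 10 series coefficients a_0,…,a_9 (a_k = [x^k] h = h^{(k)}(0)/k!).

f: a_k = 0, -4, 8, -64/3, 64, -1024/5, 2048/3, -16384/7, 8192, -262144/9, …
f∘r: x↦r, Dx↦Dx/r' in L_f ⇒ L₀.
L = (6 + 16·x + 16·x^2)·Dx + (1 + 10·x + 24·x^2 + 16·x^3)·Dx^2  (order 2).
h: a_k = 0, -8, 24, -320/3, 544, -14848/5, 16896, -692224/7, 590848, -32276480/9, …
ICs: h(0) = 0, h′(0) = -8.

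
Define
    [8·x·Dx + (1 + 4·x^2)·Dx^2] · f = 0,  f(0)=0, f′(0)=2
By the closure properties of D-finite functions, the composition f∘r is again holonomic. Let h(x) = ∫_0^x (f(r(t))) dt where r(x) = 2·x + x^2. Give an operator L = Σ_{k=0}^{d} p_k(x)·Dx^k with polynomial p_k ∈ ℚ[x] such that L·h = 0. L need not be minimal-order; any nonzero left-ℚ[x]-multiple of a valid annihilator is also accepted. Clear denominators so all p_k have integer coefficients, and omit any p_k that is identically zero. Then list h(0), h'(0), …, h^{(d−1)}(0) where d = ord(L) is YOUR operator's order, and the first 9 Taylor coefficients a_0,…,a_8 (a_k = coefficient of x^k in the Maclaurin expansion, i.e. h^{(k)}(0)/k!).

f: a_k = 0, 2, 0, -8/3, 0, 32/5, 0, -128/7, 0, …
L₀ from L_f via x↦r, Dx↦r'^{-1}Dx.
h=∫₀ˣh₀: take L = L₀·Dx.
L = (-1 + 32·x + 64·x^2 + 48·x^3 + 12·x^4)·Dx^2 + (1 + x + 16·x^2 + 32·x^3 + 20·x^4 + 4·x^5)·Dx^3  (order 3).
h: a_k = 0, 0, 2, 2/3, -16/3, -32/5, 472/15, 1528/21, -1600/7, …
ICs: h(0) = 0, h′(0) = 0, h′′(0) = 4.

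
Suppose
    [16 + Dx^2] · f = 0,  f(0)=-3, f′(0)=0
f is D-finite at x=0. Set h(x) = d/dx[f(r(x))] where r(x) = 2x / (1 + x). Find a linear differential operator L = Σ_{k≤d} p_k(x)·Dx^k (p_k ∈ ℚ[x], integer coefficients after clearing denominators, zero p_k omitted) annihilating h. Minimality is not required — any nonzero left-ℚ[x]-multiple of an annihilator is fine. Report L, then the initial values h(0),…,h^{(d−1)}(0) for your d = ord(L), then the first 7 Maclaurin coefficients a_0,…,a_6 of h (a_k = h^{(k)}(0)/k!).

L = (70 + 12·x + 6·x^2) + (6 + 18·x + 18·x^2 + 6·x^3)·Dx + (1 + 4·x + 6·x^2 + 4·x^3 + x^4)·Dx^2  (order 2).
h: a_k = 0, 192, -576, -896, 8320, -106432/5, 108864/5, …
ICs: h(0) = 0, h′(0) = 192.

f: a_k = -3, 0, 24, 0, -32, 0, 256/15, …
Change of var in L_f (x↦r) gives L₀.
h₀' ⇒ L via d/dx closure of L₀.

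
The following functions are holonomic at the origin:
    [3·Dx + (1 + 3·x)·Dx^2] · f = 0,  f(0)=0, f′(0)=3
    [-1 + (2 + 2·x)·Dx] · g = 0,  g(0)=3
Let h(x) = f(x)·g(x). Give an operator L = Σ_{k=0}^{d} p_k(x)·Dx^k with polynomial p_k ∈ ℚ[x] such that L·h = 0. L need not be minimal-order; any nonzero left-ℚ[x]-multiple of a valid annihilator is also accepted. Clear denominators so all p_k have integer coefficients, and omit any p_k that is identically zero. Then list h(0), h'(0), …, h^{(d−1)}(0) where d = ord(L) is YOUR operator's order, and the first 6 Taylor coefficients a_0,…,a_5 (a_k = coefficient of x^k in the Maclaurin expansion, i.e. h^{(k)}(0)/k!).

L = (-3 + 3·x) + (8 + 8·x)·Dx + (4 + 20·x + 28·x^2 + 12·x^3)·Dx^2  (order 2).
h: a_k = 0, 9, -9, 153/8, -45, 70947/640, …
ICs: h(0) = 0, h′(0) = 9.

f: a_k = 0, 3, -9/2, 9, -81/4, 243/5, …
g: a_k = 3, 3/2, -3/8, 3/16, -15/128, 21/256, …
Product ⇒ symmetric product L₀, ord ≤ 2.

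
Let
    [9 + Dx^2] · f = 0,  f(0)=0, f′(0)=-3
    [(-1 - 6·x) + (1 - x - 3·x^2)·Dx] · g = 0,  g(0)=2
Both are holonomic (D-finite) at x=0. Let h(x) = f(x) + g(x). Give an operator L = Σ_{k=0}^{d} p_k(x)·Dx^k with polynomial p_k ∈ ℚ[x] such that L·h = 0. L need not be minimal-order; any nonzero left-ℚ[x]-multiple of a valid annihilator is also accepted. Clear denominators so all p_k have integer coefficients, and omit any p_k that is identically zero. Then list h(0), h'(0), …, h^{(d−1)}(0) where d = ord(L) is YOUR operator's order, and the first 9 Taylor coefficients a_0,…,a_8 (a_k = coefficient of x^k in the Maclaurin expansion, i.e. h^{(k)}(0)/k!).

f: a_k = 0, -3, 0, 9/2, 0, -81/40, 0, 243/560, 0, …
g: a_k = 2, 2, 8, 14, 38, 80, 194, 434, 1016, …
Weyl lclm of L_f,L_g ⇒ L₀ (ord ≤ 3).
L = (-459 - 2916·x - 1539·x^2 - 3888·x^3 - 3645·x^4 - 4374·x^5) + (153 - 153·x - 378·x^2 + 405·x^3 - 2187·x^5 - 2187·x^6)·Dx + (-51 - 324·x - 171·x^2 - 432·x^3 - 405·x^4 - 486·x^5)·Dx^2 + (17 - 17·x - 42·x^2 + 45·x^3 - 243·x^5 - 243·x^6)·Dx^3  (order 3).
h: a_k = 2, -1, 8, 37/2, 38, 3119/40, 194, 243283/560, 1016, …
ICs: h(0) = 2, h′(0) = -1, h′′(0) = 16.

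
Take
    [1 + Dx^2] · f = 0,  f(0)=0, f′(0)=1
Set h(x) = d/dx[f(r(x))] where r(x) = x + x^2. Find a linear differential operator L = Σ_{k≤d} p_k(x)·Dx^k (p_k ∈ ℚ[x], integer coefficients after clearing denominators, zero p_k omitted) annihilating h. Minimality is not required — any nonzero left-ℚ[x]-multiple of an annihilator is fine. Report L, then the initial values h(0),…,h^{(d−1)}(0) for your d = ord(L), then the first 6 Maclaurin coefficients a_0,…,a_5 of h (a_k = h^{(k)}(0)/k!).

L = (13 + 8·x + 24·x^2 + 32·x^3 + 16·x^4) + (-6 - 12·x)·Dx + (1 + 4·x + 4·x^2)·Dx^2  (order 2).
h: a_k = 1, 2, -1/2, -2, -59/24, -3/4, …
ICs: h(0) = 1, h′(0) = 2.

f: a_k = 0, 1, 0, -1/6, 0, 1/120, …
L₀ from L_f via x↦r, Dx↦r'^{-1}Dx.
Differentiate: ansatz ord ≤ ord L₀ ⇒ L.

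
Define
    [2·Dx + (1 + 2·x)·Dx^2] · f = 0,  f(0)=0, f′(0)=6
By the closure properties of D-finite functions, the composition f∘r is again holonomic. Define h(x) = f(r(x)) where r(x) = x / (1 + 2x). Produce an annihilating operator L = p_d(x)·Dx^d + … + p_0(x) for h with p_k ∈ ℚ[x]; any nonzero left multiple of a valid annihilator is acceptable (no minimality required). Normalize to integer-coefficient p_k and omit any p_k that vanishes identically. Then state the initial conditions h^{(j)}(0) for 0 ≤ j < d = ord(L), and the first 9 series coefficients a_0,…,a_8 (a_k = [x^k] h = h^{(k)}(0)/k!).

f: a_k = 0, 6, -6, 8, -12, 96/5, -32, 384/7, -96, …
Substitute x→r, Dx→(1/r')Dx; clear ⇒ L₀.
L = (6 + 16·x)·Dx + (1 + 6·x + 8·x^2)·Dx^2  (order 2).
h: a_k = 0, 6, -18, 56, -180, 2976/5, -2016, 48768/7, -24480, …
ICs: h(0) = 0, h′(0) = 6.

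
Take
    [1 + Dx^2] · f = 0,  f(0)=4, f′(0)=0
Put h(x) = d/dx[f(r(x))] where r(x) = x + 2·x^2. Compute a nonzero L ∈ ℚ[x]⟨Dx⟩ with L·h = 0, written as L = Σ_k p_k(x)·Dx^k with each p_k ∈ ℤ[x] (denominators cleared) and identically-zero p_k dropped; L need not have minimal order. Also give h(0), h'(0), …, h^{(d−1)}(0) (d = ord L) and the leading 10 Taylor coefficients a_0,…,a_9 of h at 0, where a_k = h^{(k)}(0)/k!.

f: a_k = 4, 0, -2, 0, 1/6, 0, -1/180, 0, 1/10080, 0, …
f∘r: x↦r, Dx↦Dx/r' in L_f ⇒ L₀.
h=h₀': d/dx-closure on L₀ ⇒ L.
L = (49 + 16·x + 96·x^2 + 256·x^3 + 256·x^4) + (-12 - 48·x)·Dx + (1 + 8·x + 16·x^2)·Dx^2  (order 2).
h: a_k = 0, -4, -24, -94/3, 20/3, 719/30, 553/15, 23521/1260, -559/70, -1199521/90720, …
ICs: h(0) = 0, h′(0) = -4.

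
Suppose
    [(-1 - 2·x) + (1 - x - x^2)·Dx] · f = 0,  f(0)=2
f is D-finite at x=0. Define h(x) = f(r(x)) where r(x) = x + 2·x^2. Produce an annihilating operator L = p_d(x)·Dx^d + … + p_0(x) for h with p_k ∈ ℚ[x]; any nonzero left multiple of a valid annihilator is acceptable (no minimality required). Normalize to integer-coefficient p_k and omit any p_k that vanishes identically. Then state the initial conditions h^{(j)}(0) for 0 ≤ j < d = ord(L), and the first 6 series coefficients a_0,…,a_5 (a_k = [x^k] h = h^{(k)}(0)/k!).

f: a_k = 2, 2, 4, 6, 10, 16, …
h₀=f(r): pull back L_f along r ⇒ L₀.
L = (1 + 6·x + 12·x^2 + 16·x^3) + (-1 + x + 3·x^2 + 4·x^3 + 4·x^4)·Dx  (order 1).
h: a_k = 2, 2, 8, 22, 62, 168, …
ICs: h(0) = 2.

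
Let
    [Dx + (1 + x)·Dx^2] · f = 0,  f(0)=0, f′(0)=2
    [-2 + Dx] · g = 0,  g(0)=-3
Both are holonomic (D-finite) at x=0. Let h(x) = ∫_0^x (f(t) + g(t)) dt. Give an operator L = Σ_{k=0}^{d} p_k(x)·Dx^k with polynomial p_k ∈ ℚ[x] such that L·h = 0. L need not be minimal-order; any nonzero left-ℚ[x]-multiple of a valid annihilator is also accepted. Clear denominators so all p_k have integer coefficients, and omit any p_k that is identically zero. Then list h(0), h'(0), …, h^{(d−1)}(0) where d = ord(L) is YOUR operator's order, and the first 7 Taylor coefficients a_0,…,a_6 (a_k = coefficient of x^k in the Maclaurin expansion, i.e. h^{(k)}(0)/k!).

f: a_k = 0, 2, -1, 2/3, -1/2, 2/5, -1/3, …
g: a_k = -3, -6, -6, -4, -2, -4/5, -4/15, …
Weyl lclm of L_f,L_g ⇒ L₀ (ord ≤ 3).
h=∫₀ˣh₀: take L = L₀·Dx.
L = (-8 - 4·x)·Dx^2 + (-2 - 8·x - 4·x^2)·Dx^3 + (3 + 5·x + 2·x^2)·Dx^4  (order 4).
h: a_k = 0, -3, -2, -7/3, -5/6, -1/2, -1/15, …
ICs: h(0) = 0, h′(0) = -3, h′′(0) = -4, h′′′(0) = -14.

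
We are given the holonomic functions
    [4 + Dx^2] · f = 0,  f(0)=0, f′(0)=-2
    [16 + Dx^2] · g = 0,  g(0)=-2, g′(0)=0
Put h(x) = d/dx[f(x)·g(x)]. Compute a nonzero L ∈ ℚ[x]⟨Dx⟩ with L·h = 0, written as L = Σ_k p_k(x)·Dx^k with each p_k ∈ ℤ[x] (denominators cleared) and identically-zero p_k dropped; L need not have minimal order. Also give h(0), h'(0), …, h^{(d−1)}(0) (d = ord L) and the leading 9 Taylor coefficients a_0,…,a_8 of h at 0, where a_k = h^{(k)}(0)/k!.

L = 144 + 40·Dx^2 + Dx^4  (order 4).
h: a_k = 4, 0, -104, 0, 968/3, 0, -17488/45, 0, 78728/315, …
ICs: h(0) = 4, h′(0) = 0, h′′(0) = -208, h′′′(0) = 0.

f: a_k = 0, -2, 0, 4/3, 0, -4/15, 0, 8/315, 0, …
g: a_k = -2, 0, 16, 0, -64/3, 0, 512/45, 0, -1024/315, …
Sym-product of L_f,L_g gives L₀ (≤ ord 4).
h₀' ⇒ L via d/dx closure of L₀.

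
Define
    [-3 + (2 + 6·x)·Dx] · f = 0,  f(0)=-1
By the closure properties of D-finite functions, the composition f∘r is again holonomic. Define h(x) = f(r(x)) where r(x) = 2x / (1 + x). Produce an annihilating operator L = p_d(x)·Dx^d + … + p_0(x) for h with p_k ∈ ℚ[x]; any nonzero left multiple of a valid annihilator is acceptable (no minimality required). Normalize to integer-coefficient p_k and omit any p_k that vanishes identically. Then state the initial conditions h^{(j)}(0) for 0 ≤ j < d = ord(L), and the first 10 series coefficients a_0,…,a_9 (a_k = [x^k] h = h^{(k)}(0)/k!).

f: a_k = -1, -3/2, 9/8, -27/16, 405/128, -1701/256, 15309/1024, -72171/2048, 2814669/32768, -14073345/65536, …
f∘r: x↦r, Dx↦Dx/r' in L_f ⇒ L₀.
L = -3 + (1 + 8·x + 7·x^2)·Dx  (order 1).
h: a_k = -1, -3, 15/2, -51/2, 861/8, -4137/8, 42987/16, -234975/16, 10648221/128, -61936809/128, …
ICs: h(0) = -1.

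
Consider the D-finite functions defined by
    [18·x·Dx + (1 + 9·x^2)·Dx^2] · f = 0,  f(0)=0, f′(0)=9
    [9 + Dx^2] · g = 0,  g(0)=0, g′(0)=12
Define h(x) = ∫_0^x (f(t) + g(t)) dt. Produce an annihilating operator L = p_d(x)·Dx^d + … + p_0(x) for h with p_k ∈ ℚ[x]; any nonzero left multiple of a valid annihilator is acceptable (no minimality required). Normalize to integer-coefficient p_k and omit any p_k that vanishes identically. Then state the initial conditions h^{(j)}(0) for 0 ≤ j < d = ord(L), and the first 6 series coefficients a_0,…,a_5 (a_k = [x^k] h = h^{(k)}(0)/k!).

f: a_k = 0, 9, 0, -27, 0, 729/5, …
g: a_k = 0, 12, 0, -18, 0, 81/10, …
h₀=f+g: left-lcm gives L₀, ord ≤ 4.
∫: right-multiply L₀ by Dx.
L = (-1782·x + 20412·x^3 + 13122·x^5)·Dx^2 + (-9 + 567·x^2 + 6561·x^4 + 6561·x^6)·Dx^3 + (-198·x + 2268·x^3 + 1458·x^5)·Dx^4 + (-1 + 63·x^2 + 729·x^4 + 729·x^6)·Dx^5  (order 5).
h: a_k = 0, 0, 21/2, 0, -45/4, 0, …
ICs: h(0) = 0, h′(0) = 0, h′′(0) = 21, h′′′(0) = 0, h′′′′(0) = -270.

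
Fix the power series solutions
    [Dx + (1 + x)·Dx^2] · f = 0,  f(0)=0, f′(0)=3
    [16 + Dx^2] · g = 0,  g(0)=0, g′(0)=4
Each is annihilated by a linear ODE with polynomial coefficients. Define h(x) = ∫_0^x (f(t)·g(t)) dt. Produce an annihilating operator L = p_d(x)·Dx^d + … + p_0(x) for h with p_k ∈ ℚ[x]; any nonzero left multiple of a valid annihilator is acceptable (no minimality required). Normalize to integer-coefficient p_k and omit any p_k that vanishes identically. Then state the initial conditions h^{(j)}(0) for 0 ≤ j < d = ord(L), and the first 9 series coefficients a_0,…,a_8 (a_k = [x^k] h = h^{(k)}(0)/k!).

L = (15072 + 62976·x + 97024·x^2 + 65536·x^3 + 16384·x^4)·Dx + (1984 + 6080·x + 6144·x^2 + 2048·x^3)·Dx^2 + (1950 + 8000·x + 12192·x^2 + 8192·x^3 + 2048·x^4)·Dx^3 + (124 + 380·x + 384·x^2 + 128·x^3)·Dx^4 + (63 + 254·x + 383·x^2 + 256·x^3 + 64·x^4)·Dx^5  (order 5).
h: a_k = 0, 0, 0, 4, -3/2, -28/5, 13/6, 52/21, -17/20, …
ICs: h(0) = 0, h′(0) = 0, h′′(0) = 0, h′′′(0) = 24, h′′′′(0) = -36.

f: a_k = 0, 3, -3/2, 1, -3/4, 3/5, -1/2, 3/7, -3/8, …
g: a_k = 0, 4, 0, -32/3, 0, 128/15, 0, -1024/315, 0, …
Sym-product of L_f,L_g gives L₀ (≤ ord 4).
h=∫h₀ ⇒ L = L₀·Dx.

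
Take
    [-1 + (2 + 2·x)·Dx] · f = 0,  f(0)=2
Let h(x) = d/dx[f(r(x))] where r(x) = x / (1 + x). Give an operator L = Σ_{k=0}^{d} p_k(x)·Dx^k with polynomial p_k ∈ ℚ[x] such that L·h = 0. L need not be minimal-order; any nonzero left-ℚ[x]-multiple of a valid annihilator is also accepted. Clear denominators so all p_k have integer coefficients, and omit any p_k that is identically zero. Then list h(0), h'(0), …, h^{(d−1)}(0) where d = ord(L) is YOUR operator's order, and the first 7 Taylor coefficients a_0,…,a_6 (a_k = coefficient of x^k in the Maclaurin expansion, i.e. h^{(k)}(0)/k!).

f: a_k = 2, 1, -1/4, 1/8, -5/64, 7/128, -21/512, …
h₀=f(r): pull back L_f along r ⇒ L₀.
Differentiate: ansatz ord ≤ ord L₀ ⇒ L.
L = (-5 - 8·x) + (-2 - 6·x - 4·x^2)·Dx  (order 1).
h: a_k = 1, -5/2, 39/8, -141/16, 1995/128, -7059/256, 50435/1024, …
ICs: h(0) = 1.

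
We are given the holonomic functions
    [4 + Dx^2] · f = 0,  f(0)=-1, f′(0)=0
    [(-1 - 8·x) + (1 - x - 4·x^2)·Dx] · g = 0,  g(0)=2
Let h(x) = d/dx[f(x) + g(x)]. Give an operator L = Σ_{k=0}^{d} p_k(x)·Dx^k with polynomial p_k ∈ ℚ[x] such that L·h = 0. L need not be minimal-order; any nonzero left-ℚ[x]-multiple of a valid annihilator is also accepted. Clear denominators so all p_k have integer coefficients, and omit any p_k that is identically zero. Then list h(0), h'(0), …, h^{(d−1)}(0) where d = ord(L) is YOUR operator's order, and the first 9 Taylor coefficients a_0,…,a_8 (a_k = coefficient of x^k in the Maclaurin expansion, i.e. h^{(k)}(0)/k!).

f: a_k = -1, 0, 2, 0, -2/3, 0, 4/45, 0, -2/315, …
g: a_k = 2, 2, 10, 18, 58, 130, 362, 882, 2330, …
Sum ⇒ L₀ = lclm(L_f,L_g) in ℚ(x)⟨Dx⟩.
h₀' ⇒ L via d/dx closure of L₀.
L = (1472 + 8672·x + 38224·x^2 + 28480·x^3 + 58880·x^4 + 9216·x^5 + 12288·x^6) + (-116 - 892·x + 504·x^2 + 2312·x^3 + 5920·x^4 + 10368·x^5 + 3584·x^6 + 4096·x^7)·Dx + (368 + 2168·x + 9556·x^2 + 7120·x^3 + 14720·x^4 + 2304·x^5 + 3072·x^6)·Dx^2 + (-29 - 223·x + 126·x^2 + 578·x^3 + 1480·x^4 + 2592·x^5 + 896·x^6 + 1024·x^7)·Dx^3  (order 3).
h: a_k = 2, 24, 54, 688/3, 650, 32588/15, 6174, 5871584/315, 52722, …
ICs: h(0) = 2, h′(0) = 24, h′′(0) = 108.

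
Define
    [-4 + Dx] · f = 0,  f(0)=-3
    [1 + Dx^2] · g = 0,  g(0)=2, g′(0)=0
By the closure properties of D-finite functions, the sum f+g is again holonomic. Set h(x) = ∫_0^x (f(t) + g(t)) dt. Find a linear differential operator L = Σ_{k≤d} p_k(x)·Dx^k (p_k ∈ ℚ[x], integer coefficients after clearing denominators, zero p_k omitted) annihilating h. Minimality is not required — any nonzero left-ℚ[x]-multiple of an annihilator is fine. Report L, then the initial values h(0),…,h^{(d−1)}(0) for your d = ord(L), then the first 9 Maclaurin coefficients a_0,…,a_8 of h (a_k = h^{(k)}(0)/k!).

f: a_k = -3, -12, -24, -32, -32, -128/5, -256/15, -1024/105, -512/105, …
g: a_k = 2, 0, -1, 0, 1/12, 0, -1/360, 0, 1/20160, …
Sum ⇒ L₀ = lclm(L_f,L_g) in ℚ(x)⟨Dx⟩.
Integrate: L := L₀·Dx.
L = -4·Dx + Dx^2 - 4·Dx^3 + Dx^4  (order 4).
h: a_k = 0, -1, -6, -25/3, -8, -383/60, -64/15, -1229/504, -128/105, …
ICs: h(0) = 0, h′(0) = -1, h′′(0) = -12, h′′′(0) = -50.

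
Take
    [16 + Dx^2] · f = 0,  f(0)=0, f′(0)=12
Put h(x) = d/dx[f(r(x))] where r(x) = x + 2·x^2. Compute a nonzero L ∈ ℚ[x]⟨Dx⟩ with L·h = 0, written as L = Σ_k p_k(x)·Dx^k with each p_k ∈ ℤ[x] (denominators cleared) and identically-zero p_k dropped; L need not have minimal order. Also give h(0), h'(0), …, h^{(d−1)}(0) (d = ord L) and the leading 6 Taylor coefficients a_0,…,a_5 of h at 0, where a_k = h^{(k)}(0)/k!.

f: a_k = 0, 12, 0, -32, 0, 128/5, …
L₀ from L_f via x↦r, Dx↦r'^{-1}Dx.
h₀' ⇒ L via d/dx closure of L₀.
L = (64 + 256·x + 1536·x^2 + 4096·x^3 + 4096·x^4) + (-12 - 48·x)·Dx + (1 + 8·x + 16·x^2)·Dx^2  (order 2).
h: a_k = 12, 48, -96, -768, -1792, 0, …
ICs: h(0) = 12, h′(0) = 48.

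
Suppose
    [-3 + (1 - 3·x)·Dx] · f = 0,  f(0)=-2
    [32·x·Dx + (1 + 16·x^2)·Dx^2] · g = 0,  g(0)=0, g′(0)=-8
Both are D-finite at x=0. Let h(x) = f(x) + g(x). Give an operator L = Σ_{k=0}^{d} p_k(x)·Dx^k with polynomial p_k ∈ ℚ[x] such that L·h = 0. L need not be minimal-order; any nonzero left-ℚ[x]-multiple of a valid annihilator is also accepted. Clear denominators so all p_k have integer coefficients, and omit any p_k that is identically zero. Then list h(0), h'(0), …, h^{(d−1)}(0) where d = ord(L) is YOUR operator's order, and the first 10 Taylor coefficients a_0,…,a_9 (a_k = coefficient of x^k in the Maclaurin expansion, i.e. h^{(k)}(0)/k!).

L = (-96 + 1152·x + 4608·x^2)·Dx + (43 - 96·x + 240·x^2 + 4608·x^3)·Dx^2 + (-3 - 7·x - 112·x^3 + 768·x^4)·Dx^3  (order 3).
h: a_k = -2, -14, -18, -34/3, -162, -4478/5, -1458, 2150/7, -13122, -878582/9, …
ICs: h(0) = -2, h′(0) = -14, h′′(0) = -36.

f: a_k = -2, -6, -18, -54, -162, -486, -1458, -4374, -13122, -39366, …
g: a_k = 0, -8, 0, 128/3, 0, -2048/5, 0, 32768/7, 0, -524288/9, …
L₀ := lclm(L_f,L_g); ord L₀ ≤ 1+2.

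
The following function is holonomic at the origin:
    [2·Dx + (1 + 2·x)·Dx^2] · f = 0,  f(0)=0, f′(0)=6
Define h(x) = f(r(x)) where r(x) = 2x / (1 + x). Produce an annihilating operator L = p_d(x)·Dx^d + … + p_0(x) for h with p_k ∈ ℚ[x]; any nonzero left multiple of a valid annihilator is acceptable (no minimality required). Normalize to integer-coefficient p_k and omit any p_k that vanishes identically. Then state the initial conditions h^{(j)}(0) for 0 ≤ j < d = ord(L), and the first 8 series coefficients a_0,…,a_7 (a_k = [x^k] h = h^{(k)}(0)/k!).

L = (6 + 10·x)·Dx + (1 + 6·x + 5·x^2)·Dx^2  (order 2).
h: a_k = 0, 12, -36, 124, -468, 9372/5, -7812, 234372/7, …
ICs: h(0) = 0, h′(0) = 12.

f: a_k = 0, 6, -6, 8, -12, 96/5, -32, 384/7, …
Substitute x→r, Dx→(1/r')Dx; clear ⇒ L₀.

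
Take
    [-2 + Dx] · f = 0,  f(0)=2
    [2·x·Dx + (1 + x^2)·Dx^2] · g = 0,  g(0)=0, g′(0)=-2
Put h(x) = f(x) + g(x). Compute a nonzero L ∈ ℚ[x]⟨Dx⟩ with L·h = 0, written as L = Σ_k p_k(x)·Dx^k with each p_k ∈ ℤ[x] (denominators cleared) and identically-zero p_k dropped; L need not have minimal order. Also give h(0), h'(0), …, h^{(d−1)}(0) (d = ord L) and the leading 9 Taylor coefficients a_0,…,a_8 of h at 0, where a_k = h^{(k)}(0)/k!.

L = (2 - 4·x - 6·x^2 - 4·x^3)·Dx + (-3 - x^2 - 2·x^4)·Dx^2 + (1 + x + 2·x^2 + x^3 + x^4)·Dx^3  (order 3).
h: a_k = 2, 2, 4, 10/3, 4/3, 2/15, 8/45, 106/315, 4/315, …
ICs: h(0) = 2, h′(0) = 2, h′′(0) = 8.

f: a_k = 2, 4, 4, 8/3, 4/3, 8/15, 8/45, 16/315, 4/315, …
g: a_k = 0, -2, 0, 2/3, 0, -2/5, 0, 2/7, 0, …
Sum ⇒ L₀ = lclm(L_f,L_g) in ℚ(x)⟨Dx⟩.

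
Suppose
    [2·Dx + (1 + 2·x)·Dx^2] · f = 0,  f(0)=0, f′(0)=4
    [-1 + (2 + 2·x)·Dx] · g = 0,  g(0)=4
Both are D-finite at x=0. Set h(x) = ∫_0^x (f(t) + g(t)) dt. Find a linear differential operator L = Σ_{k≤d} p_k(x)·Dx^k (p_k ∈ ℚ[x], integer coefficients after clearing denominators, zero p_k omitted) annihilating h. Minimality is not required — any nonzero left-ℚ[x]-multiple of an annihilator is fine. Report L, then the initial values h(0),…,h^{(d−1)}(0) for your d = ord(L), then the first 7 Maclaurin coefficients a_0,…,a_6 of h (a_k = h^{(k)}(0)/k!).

f: a_k = 0, 4, -4, 16/3, -8, 64/5, -64/3, …
g: a_k = 4, 2, -1/2, 1/4, -5/32, 7/64, -21/256, …
Weyl lclm of L_f,L_g ⇒ L₀ (ord ≤ 3).
∫: right-multiply L₀ by Dx.
L = (10 + 4·x)·Dx^2 + (29 + 52·x + 20·x^2)·Dx^3 + (6 + 22·x + 24·x^2 + 8·x^3)·Dx^4  (order 4).
h: a_k = 0, 4, 3, -3/2, 67/48, -261/160, 1377/640, …
ICs: h(0) = 0, h′(0) = 4, h′′(0) = 6, h′′′(0) = -9.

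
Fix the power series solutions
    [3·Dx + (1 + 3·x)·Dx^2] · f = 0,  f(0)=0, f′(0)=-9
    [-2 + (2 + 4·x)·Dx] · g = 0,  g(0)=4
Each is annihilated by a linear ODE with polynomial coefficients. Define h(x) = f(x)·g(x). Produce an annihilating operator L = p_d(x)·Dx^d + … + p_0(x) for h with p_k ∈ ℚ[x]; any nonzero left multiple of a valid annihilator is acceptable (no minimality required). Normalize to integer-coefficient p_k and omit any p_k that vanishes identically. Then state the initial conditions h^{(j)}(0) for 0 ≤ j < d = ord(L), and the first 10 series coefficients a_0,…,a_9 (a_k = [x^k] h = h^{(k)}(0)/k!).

L = 3·x + (1 + 2·x)·Dx + (1 + 7·x + 16·x^2 + 12·x^3)·Dx^2  (order 2).
h: a_k = 0, -36, 18, -36, 90, -2367/10, 12681/20, -120123/70, 163809/35, -2877957/224, …
ICs: h(0) = 0, h′(0) = -36.

f: a_k = 0, -9, 27/2, -27, 243/4, -729/5, 729/2, -6561/7, 19683/8, -6561, …
g: a_k = 4, 4, -2, 2, -5/2, 7/2, -21/4, 33/4, -429/32, 715/32, …
Sym-product of L_f,L_g gives L₀ (≤ ord 2).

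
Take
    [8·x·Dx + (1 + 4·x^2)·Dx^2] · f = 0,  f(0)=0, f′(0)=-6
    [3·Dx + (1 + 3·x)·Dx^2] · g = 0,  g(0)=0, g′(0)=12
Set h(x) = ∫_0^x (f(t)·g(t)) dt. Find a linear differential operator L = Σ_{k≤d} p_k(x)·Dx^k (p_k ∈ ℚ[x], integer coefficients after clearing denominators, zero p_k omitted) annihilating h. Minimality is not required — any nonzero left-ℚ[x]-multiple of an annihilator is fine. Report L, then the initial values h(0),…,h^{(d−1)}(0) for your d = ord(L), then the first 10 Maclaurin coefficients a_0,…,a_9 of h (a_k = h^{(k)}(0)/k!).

f: a_k = 0, -6, 0, 8, 0, -96/5, 0, 384/7, 0, -512/3, …
g: a_k = 0, 12, -18, 36, -81, 972/5, -486, 8748/7, -6561/2, 8748, …
f·g: L₀ = L_f ⊗_s L_g, ord ≤ 2·2.
Integrate: L := L₀·Dx.
L = (1632 + 8496·x + 23040·x^2 + 110016·x^3 + 207360·x^4 + 269568·x^5 + 82944·x^7)·Dx^2 + (418 + 6672·x + 44112·x^2 + 151488·x^3 + 393984·x^4 + 642816·x^5 + 725760·x^6 + 82944·x^7 + 290304·x^8)·Dx^3 + (204 + 1844·x + 12096·x^2 + 47408·x^3 + 122880·x^4 + 240192·x^5 + 331776·x^6 + 361728·x^7 + 82944·x^8 + 165888·x^9)·Dx^4 + (25 + 246·x + 1217·x^2 + 4128·x^3 + 10624·x^4 + 22080·x^5 + 34272·x^6 + 41472·x^7 + 43776·x^8 + 13824·x^9 + 20736·x^10)·Dx^5  (order 5).
h: a_k = 0, 0, 0, -24, 27, -24, 57, -792/5, 3267/10, -664, …
ICs: h(0) = 0, h′(0) = 0, h′′(0) = 0, h′′′(0) = -144, h′′′′(0) = 648.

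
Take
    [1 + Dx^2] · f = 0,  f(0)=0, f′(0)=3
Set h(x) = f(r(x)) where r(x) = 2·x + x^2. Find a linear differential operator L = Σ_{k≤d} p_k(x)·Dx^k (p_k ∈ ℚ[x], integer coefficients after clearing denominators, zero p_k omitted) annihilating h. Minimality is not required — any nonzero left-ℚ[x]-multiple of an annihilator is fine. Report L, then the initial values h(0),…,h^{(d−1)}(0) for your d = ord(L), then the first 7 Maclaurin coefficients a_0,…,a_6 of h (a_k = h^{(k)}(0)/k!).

L = (4 + 12·x + 12·x^2 + 4·x^3) - Dx + (1 + x)·Dx^2  (order 2).
h: a_k = 0, 6, 3, -4, -6, -11/5, 3/2, …
ICs: h(0) = 0, h′(0) = 6.

f: a_k = 0, 3, 0, -1/2, 0, 1/40, 0, …
Change of var in L_f (x↦r) gives L₀.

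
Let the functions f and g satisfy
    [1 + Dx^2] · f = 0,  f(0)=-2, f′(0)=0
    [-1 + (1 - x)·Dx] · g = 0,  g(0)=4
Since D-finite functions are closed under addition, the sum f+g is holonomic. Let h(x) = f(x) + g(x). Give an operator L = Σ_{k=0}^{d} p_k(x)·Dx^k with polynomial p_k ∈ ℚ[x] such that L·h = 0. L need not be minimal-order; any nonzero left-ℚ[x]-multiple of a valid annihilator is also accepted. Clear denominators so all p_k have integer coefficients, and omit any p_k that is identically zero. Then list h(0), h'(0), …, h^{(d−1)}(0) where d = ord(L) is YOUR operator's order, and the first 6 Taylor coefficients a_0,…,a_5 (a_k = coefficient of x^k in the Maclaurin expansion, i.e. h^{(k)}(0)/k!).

L = (-7 + 2·x - x^2) + (3 - 5·x + 3·x^2 - x^3)·Dx + (-7 + 2·x - x^2)·Dx^2 + (3 - 5·x + 3·x^2 - x^3)·Dx^3  (order 3).
h: a_k = 2, 4, 5, 4, 47/12, 4, …
ICs: h(0) = 2, h′(0) = 4, h′′(0) = 10.

f: a_k = -2, 0, 1, 0, -1/12, 0, …
g: a_k = 4, 4, 4, 4, 4, 4, …
h₀=f+g: left-lcm gives L₀, ord ≤ 3.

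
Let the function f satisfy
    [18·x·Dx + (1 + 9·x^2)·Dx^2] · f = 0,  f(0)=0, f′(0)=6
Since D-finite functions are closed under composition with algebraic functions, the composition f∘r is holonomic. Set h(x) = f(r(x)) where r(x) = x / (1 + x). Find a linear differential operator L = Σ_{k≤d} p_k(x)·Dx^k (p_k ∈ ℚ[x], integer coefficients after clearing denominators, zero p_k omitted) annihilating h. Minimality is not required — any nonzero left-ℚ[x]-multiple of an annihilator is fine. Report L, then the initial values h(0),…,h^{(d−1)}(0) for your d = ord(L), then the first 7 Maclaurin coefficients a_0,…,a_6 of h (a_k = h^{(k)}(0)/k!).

L = (2 + 20·x)·Dx + (1 + 2·x + 10·x^2)·Dx^2  (order 2).
h: a_k = 0, 6, -6, -12, 48, -24/5, -312, …
ICs: h(0) = 0, h′(0) = 6.

f: a_k = 0, 6, 0, -18, 0, 486/5, 0, …
Change of var in L_f (x↦r) gives L₀.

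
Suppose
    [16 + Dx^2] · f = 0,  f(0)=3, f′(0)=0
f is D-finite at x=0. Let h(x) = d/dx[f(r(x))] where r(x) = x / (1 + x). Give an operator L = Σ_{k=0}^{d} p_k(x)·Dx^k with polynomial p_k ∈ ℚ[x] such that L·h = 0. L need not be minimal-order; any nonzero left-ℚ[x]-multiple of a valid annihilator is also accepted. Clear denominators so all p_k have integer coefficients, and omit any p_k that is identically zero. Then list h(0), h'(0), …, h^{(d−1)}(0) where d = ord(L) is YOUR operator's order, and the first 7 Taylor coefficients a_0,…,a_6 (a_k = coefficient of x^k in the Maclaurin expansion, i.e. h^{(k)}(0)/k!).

f: a_k = 3, 0, -24, 0, 32, 0, -256/15, …
Substitute x→r, Dx→(1/r')Dx; clear ⇒ L₀.
Derive L from L₀ (diff closure).
L = (22 + 12·x + 6·x^2) + (6 + 18·x + 18·x^2 + 6·x^3)·Dx + (1 + 4·x + 6·x^2 + 4·x^3 + x^4)·Dx^2  (order 2).
h: a_k = 0, -48, 144, -160, -160, 5488/5, -13776/5, …
ICs: h(0) = 0, h′(0) = -48.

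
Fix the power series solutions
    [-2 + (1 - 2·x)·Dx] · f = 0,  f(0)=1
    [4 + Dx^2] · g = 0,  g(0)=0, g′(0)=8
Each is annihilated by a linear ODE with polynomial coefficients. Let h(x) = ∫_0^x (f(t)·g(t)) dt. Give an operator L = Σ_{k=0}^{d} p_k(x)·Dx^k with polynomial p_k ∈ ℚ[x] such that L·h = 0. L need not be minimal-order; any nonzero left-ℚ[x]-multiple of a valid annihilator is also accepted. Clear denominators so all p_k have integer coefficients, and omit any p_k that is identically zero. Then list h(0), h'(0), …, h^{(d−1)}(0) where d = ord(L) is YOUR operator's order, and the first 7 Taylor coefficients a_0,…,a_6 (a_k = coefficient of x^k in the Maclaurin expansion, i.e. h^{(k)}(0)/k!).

f: a_k = 1, 2, 4, 8, 16, 32, 64, …
g: a_k = 0, 8, 0, -16/3, 0, 16/15, 0, …
h₀=f·g: eliminate ⇒ L₀, order ≤ 1·2.
h=∫h₀ ⇒ L = L₀·Dx.
L = (-4 + 8·x)·Dx + 4·Dx^2 + (-1 + 2·x)·Dx^3  (order 3).
h: a_k = 0, 0, 4, 16/3, 20/3, 32/3, 808/45, …
ICs: h(0) = 0, h′(0) = 0, h′′(0) = 8.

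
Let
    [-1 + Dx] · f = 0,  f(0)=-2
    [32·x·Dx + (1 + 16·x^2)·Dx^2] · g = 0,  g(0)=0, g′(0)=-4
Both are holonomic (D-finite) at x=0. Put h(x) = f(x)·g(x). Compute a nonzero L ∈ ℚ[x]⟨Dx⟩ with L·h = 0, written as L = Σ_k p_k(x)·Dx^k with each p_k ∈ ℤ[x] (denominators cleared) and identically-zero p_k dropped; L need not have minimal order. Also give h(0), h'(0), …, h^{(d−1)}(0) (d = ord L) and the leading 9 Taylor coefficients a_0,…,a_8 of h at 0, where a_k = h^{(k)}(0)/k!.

L = (1 - 32·x + 16·x^2) + (-2 + 32·x - 32·x^2)·Dx + (1 + 16·x^2)·Dx^2  (order 2).
h: a_k = 0, 8, 8, -116/3, -124/3, 1943/5, 3623/9, -940403/210, -581267/126, …
ICs: h(0) = 0, h′(0) = 8.

f: a_k = -2, -2, -1, -1/3, -1/12, -1/60, -1/360, -1/2520, -1/20160, …
g: a_k = 0, -4, 0, 64/3, 0, -1024/5, 0, 16384/7, 0, …
Product ⇒ symmetric product L₀, ord ≤ 2.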